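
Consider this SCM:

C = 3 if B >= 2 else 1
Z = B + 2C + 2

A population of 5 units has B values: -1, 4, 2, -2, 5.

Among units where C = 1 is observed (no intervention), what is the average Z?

2.5

Conditioning on C=1 selects the 2 unit(s) with B ∈ {-1, -2}. Their Z values: 3, 2. Mean = 2.5.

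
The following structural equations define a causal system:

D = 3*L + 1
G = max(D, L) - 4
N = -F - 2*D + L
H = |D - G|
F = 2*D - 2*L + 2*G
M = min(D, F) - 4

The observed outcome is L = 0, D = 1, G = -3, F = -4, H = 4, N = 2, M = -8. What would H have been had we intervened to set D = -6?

do(D=-6) replaces the equation D = 3*L + 1 with the constant D = -6.
G = max(D, L) - 4  [with D=-6, L=0]  = -4
H = |D - G|  [with D=-6, G=-4]  = 2

2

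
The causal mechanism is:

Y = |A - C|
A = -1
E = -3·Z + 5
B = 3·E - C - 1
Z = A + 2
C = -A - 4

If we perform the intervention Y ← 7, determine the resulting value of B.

The intervention breaks the incoming arrows to Y: Y = |A - C| no longer applies, and Y = 7.
No directed path runs from Y to B, so B keeps its natural value.
C = -A - 4  [with A=-1]  = -3
Z = A + 2  [with A=-1]  = 1
E = -3·Z + 5  [with Z=1]  = 2
B = 3·E - C - 1  [with E=2, C=-3]  = 8

8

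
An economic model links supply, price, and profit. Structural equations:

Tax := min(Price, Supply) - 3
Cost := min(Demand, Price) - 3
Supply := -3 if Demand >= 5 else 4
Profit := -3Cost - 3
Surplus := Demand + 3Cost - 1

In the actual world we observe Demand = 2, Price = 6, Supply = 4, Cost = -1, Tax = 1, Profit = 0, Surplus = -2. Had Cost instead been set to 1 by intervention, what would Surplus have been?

The intervention breaks the incoming arrows to Cost: Cost := min(Demand, Price) - 3 no longer applies, and Cost = 1.
Surplus = Demand + 3Cost - 1  [with Demand=2, Cost=1]  = 4

4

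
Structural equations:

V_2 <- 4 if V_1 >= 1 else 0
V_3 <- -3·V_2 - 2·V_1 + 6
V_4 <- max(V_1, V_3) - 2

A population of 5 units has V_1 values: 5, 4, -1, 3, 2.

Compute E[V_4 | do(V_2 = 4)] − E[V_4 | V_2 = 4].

-0.9

Every unit gets V_2=4 under the intervention. V_4 values become 3, 2, -3, 1, 0; E[V_4|do(V_2=4)] = 0.6.
Conditioning on V_2=4 selects the 4 unit(s) with V_1 ∈ {5, 4, 3, 2}. Their V_4 values: 3, 2, 1, 0. Mean = 1.5.
Difference = 0.6 − 1.5 = -0.9.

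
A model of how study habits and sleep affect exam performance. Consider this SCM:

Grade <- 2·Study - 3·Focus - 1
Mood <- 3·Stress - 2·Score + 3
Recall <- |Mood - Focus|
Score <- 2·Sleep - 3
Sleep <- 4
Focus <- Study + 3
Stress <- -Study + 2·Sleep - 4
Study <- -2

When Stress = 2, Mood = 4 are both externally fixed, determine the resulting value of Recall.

3

Under do(Stress = 2, Mood = 4), each intervened variable's structural equation is replaced by its fixed value.
Focus = Study + 3  [with Study=-2]  = 1
Recall = |Mood - Focus|  [with Mood=4, Focus=1]  = 3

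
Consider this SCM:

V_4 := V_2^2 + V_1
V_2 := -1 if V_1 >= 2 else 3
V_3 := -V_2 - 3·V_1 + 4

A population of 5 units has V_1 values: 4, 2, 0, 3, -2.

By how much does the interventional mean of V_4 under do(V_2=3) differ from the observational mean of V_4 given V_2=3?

2.4

The intervention sets V_2=3 in all 5 units regardless of V_1. Recomputing V_4 per unit gives 13, 11, 9, 12, 7; average 10.4.
E[V_4|V_2=3] averages over only the 2 units with V_2=3 (V_1 = 0, -2): V_4 = 9, 7, mean 8.
Difference = 10.4 − 8 = 2.4.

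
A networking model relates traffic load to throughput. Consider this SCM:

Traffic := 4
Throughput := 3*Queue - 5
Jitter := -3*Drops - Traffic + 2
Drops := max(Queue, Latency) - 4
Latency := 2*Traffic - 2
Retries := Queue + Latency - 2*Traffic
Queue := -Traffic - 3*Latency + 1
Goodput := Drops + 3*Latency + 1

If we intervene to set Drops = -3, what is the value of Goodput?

do(Drops=-3) replaces the equation Drops := max(Queue, Latency) - 4 with the constant Drops = -3.
Latency = 2*Traffic - 2  [with Traffic=4]  = 6
Goodput = Drops + 3*Latency + 1  [with Drops=-3, Latency=6]  = 16

16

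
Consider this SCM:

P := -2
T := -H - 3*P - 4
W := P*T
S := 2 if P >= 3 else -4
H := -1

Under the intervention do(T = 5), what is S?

Under do(T=5), the mechanism T := -H - 3*P - 4 is discarded; T is fixed at 5.
Since S is not a descendant of the intervened variable, it is unaffected.
S = 2 if P >= 3 else -4  [with P=-2]  = -4

-4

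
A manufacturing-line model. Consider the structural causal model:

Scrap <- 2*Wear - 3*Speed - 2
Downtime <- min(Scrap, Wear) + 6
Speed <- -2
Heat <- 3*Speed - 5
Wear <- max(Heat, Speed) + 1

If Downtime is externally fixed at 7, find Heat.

-11

Under do(Downtime=7), the mechanism Downtime <- min(Scrap, Wear) + 6 is discarded; Downtime is fixed at 7.
No directed path runs from Downtime to Heat, so Heat keeps its natural value.
Heat = 3*Speed - 5  [with Speed=-2]  = -11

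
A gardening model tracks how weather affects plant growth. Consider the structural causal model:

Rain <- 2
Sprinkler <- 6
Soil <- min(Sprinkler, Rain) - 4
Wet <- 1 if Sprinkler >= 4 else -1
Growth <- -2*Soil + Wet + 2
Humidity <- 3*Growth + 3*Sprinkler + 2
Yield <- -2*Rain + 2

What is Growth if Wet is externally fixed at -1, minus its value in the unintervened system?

-2

Intervening sets Wet = -1 and removes its equation (Wet <- 1 if Sprinkler >= 4 else -1).
Soil = min(Sprinkler, Rain) - 4  [with Sprinkler=6, Rain=2]  = -2
Growth = -2*Soil + Wet + 2  [with Soil=-2, Wet=-1]  = 5
Without intervention: Soil = min(Sprinkler, Rain) - 4  [with Sprinkler=6, Rain=2]  = -2; Wet = 1 if Sprinkler >= 4 else -1  [with Sprinkler=6]  = 1; Growth = -2*Soil + Wet + 2  [with Soil=-2, Wet=1]  = 7.
Change = 5 − 7 = -2.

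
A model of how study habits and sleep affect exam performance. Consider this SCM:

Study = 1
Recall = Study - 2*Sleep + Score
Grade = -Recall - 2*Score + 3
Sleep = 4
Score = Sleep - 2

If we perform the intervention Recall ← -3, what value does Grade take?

Intervening sets Recall = -3 and removes its equation (Recall = Study - 2*Sleep + Score).
Score = Sleep - 2  [with Sleep=4]  = 2
Grade = -Recall - 2*Score + 3  [with Recall=-3, Score=2]  = 2

2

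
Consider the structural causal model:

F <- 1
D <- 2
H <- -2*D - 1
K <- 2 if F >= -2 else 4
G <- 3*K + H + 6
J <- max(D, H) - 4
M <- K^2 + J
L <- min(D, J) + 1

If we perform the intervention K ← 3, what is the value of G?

Intervening sets K = 3 and removes its equation (K <- 2 if F >= -2 else 4).
H = -2*D - 1  [with D=2]  = -5
G = 3*K + H + 6  [with K=3, H=-5]  = 10

10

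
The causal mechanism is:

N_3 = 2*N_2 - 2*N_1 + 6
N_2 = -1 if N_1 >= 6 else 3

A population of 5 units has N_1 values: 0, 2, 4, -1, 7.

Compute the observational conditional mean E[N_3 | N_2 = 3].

Observing N_2=3 restricts to units where N_2's equation naturally yields 3: N_1 ∈ {0, 2, 4, -1}. In that subpopulation N_3 = 12, 8, 4, 14, mean 9.5.

9.5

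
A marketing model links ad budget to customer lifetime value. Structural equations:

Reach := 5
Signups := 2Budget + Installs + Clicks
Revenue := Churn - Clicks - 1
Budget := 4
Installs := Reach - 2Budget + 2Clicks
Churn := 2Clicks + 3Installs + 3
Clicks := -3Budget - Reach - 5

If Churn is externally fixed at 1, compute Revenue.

22

Intervening sets Churn = 1 and removes its equation (Churn := 2Clicks + 3Installs + 3).
Clicks = -3Budget - Reach - 5  [with Budget=4, Reach=5]  = -22
Revenue = Churn - Clicks - 1  [with Churn=1, Clicks=-22]  = 22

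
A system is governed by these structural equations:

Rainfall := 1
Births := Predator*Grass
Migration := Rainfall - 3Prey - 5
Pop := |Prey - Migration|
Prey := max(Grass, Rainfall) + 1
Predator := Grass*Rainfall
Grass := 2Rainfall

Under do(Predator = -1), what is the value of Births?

Intervening sets Predator = -1 and removes its equation (Predator := Grass*Rainfall).
Grass = 2Rainfall  [with Rainfall=1]  = 2
Births = Predator*Grass  [with Predator=-1, Grass=2]  = -2

-2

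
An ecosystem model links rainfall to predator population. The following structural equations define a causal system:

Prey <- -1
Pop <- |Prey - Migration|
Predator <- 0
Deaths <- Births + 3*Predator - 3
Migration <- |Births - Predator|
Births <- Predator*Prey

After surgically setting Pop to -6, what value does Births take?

do(Pop=-6) replaces the equation Pop <- |Prey - Migration| with the constant Pop = -6.
Births is not downstream of the intervention, so its value is determined by the original equations.
Births = Predator*Prey  [with Predator=0, Prey=-1]  = 0

0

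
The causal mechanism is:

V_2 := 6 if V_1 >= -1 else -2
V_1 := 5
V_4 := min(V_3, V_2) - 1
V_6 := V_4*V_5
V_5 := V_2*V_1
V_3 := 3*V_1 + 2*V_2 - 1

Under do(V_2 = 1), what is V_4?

Under do(V_2=1), the mechanism V_2 := 6 if V_1 >= -1 else -2 is discarded; V_2 is fixed at 1.
V_3 = 3*V_1 + 2*V_2 - 1  [with V_1=5, V_2=1]  = 16
V_4 = min(V_3, V_2) - 1  [with V_3=16, V_2=1]  = 0

0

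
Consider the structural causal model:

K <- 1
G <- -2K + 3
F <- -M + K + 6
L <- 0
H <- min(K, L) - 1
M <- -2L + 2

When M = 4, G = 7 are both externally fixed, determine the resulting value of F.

3

Setting M = 4, G = 7 by intervention discards those variables' equations.
F = -M + K + 6  [with M=4, K=1]  = 3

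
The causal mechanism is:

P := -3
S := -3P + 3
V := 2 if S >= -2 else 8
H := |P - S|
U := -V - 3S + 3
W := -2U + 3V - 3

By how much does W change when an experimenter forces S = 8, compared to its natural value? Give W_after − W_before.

Under do(S=8), the mechanism S := -3P + 3 is discarded; S is fixed at 8.
V = 2 if S >= -2 else 8  [with S=8]  = 2
U = -V - 3S + 3  [with V=2, S=8]  = -23
W = -2U + 3V - 3  [with U=-23, V=2]  = 49
Without intervention: S = -3P + 3  [with P=-3]  = 12; V = 2 if S >= -2 else 8  [with S=12]  = 2; U = -V - 3S + 3  [with V=2, S=12]  = -35; W = -2U + 3V - 3  [with U=-35, V=2]  = 73.
Change = 49 − 73 = -24.

-24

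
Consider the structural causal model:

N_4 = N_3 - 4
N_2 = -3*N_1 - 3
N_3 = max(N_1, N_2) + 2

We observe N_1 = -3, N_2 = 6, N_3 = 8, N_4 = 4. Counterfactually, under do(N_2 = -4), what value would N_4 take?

Under do(N_2=-4), the mechanism N_2 = -3*N_1 - 3 is discarded; N_2 is fixed at -4.
N_3 = max(N_1, N_2) + 2  [with N_1=-3, N_2=-4]  = -1
N_4 = N_3 - 4  [with N_3=-1]  = -5

-5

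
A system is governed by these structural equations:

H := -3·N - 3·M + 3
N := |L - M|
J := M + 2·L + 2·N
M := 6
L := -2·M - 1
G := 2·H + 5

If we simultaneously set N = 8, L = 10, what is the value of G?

-73

Setting N = 8, L = 10 by intervention discards those variables' equations.
H = -3·N - 3·M + 3  [with N=8, M=6]  = -39
G = 2·H + 5  [with H=-39]  = -73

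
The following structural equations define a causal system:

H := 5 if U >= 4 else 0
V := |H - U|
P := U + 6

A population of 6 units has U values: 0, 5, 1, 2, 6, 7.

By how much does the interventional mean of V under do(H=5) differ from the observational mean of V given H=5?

Every unit gets H=5 under the intervention. V values become 5, 0, 4, 3, 1, 2; E[V|do(H=5)] = 2.5.
Observing H=5 restricts to units where H's equation naturally yields 5: U ∈ {5, 6, 7}. In that subpopulation V = 0, 1, 2, mean 1.
Difference = 2.5 − 1 = 1.5.

1.5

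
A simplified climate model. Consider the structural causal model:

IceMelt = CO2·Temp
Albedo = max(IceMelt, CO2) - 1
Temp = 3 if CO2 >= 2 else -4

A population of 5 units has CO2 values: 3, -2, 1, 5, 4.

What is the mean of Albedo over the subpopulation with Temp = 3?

11

Observing Temp=3 restricts to units where Temp's equation naturally yields 3: CO2 ∈ {3, 5, 4}. In that subpopulation Albedo = 8, 14, 11, mean 11.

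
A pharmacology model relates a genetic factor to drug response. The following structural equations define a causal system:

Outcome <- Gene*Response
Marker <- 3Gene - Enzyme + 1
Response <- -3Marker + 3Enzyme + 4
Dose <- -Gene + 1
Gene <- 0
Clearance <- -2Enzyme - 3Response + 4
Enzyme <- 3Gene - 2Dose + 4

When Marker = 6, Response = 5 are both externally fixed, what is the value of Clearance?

-15

The joint intervention fixes Marker = 6, Response = 5, removing each variable's own equation.
Dose = -Gene + 1  [with Gene=0]  = 1
Enzyme = 3Gene - 2Dose + 4  [with Gene=0, Dose=1]  = 2
Clearance = -2Enzyme - 3Response + 4  [with Enzyme=2, Response=5]  = -15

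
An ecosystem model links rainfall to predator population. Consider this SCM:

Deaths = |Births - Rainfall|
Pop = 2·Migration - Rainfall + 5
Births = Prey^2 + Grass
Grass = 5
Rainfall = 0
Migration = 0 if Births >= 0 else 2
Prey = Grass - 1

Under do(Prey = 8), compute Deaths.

do(Prey=8) replaces the equation Prey = Grass - 1 with the constant Prey = 8.
Births = Prey^2 + Grass  [with Prey=8, Grass=5]  = 69
Deaths = |Births - Rainfall|  [with Births=69, Rainfall=0]  = 69

69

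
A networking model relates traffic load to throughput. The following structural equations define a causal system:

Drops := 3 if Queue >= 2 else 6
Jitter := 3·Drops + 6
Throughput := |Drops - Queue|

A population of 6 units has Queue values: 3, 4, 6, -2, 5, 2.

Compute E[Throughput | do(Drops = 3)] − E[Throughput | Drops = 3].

0.6

do(Drops=3) breaks Drops's dependence on Queue. With Drops=3 fixed, Throughput across the units is 0, 1, 3, 5, 2, 1, mean 2.
E[Throughput|Drops=3] averages over only the 5 units with Drops=3 (Queue = 3, 4, 6, 5, 2): Throughput = 0, 1, 3, 2, 1, mean 1.4.
Difference = 2 − 1.4 = 0.6.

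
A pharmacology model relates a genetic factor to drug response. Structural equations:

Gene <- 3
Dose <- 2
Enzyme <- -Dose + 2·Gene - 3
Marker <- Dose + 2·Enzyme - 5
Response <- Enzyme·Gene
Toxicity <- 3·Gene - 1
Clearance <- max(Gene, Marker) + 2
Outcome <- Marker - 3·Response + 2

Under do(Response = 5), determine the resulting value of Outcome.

-14

do(Response=5) replaces the equation Response <- Enzyme·Gene with the constant Response = 5.
Enzyme = -Dose + 2·Gene - 3  [with Dose=2, Gene=3]  = 1
Marker = Dose + 2·Enzyme - 5  [with Dose=2, Enzyme=1]  = -1
Outcome = Marker - 3·Response + 2  [with Marker=-1, Response=5]  = -14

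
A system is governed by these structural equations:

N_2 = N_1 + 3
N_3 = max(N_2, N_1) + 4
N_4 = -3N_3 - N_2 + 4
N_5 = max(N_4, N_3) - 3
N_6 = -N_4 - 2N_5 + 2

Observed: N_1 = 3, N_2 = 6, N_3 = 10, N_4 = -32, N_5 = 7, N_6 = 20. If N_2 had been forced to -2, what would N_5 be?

4

do(N_2=-2) replaces the equation N_2 = N_1 + 3 with the constant N_2 = -2.
N_3 = max(N_2, N_1) + 4  [with N_2=-2, N_1=3]  = 7
N_4 = -3N_3 - N_2 + 4  [with N_3=7, N_2=-2]  = -15
N_5 = max(N_4, N_3) - 3  [with N_4=-15, N_3=7]  = 4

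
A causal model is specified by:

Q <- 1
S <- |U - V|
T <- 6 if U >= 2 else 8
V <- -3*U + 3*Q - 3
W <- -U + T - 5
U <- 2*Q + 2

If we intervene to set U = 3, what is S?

Under do(U=3), the mechanism U <- 2*Q + 2 is discarded; U is fixed at 3.
V = -3*U + 3*Q - 3  [with U=3, Q=1]  = -9
S = |U - V|  [with U=3, V=-9]  = 12

12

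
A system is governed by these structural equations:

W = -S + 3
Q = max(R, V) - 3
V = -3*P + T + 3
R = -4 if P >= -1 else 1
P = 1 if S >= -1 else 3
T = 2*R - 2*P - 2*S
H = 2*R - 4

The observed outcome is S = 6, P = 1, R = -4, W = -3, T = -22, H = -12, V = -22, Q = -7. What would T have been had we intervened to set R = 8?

do(R=8) replaces the equation R = -4 if P >= -1 else 1 with the constant R = 8.
P = 1 if S >= -1 else 3  [with S=6]  = 1
T = 2*R - 2*P - 2*S  [with R=8, P=1, S=6]  = 2

2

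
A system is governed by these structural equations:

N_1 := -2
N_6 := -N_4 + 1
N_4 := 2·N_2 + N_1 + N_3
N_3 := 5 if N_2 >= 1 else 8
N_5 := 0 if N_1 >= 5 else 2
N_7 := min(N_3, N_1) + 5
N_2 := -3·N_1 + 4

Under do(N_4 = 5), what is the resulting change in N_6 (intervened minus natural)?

18

Under do(N_4=5), the mechanism N_4 := 2·N_2 + N_1 + N_3 is discarded; N_4 is fixed at 5.
N_6 = -N_4 + 1  [with N_4=5]  = -4
Without intervention: N_2 = -3·N_1 + 4  [with N_1=-2]  = 10; N_3 = 5 if N_2 >= 1 else 8  [with N_2=10]  = 5; N_4 = 2·N_2 + N_1 + N_3  [with N_2=10, N_1=-2, N_3=5]  = 23; N_6 = -N_4 + 1  [with N_4=23]  = -22.
Change = -4 − (-22) = 18.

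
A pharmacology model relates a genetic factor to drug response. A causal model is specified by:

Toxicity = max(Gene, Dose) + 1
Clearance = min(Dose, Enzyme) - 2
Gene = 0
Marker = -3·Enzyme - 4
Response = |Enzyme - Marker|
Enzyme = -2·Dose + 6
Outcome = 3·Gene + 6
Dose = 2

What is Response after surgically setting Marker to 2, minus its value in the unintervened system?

-12

Intervening sets Marker = 2 and removes its equation (Marker = -3·Enzyme - 4).
Enzyme = -2·Dose + 6  [with Dose=2]  = 2
Response = |Enzyme - Marker|  [with Enzyme=2, Marker=2]  = 0
Without intervention: Enzyme = -2·Dose + 6  [with Dose=2]  = 2; Marker = -3·Enzyme - 4  [with Enzyme=2]  = -10; Response = |Enzyme - Marker|  [with Enzyme=2, Marker=-10]  = 12.
Change = 0 − 12 = -12.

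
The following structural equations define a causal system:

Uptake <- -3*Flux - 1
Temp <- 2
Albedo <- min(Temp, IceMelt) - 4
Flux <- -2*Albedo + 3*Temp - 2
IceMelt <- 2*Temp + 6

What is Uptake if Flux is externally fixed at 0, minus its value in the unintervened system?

24

Intervening sets Flux = 0 and removes its equation (Flux <- -2*Albedo + 3*Temp - 2).
Uptake = -3*Flux - 1  [with Flux=0]  = -1
Without intervention: IceMelt = 2*Temp + 6  [with Temp=2]  = 10; Albedo = min(Temp, IceMelt) - 4  [with Temp=2, IceMelt=10]  = -2; Flux = -2*Albedo + 3*Temp - 2  [with Albedo=-2, Temp=2]  = 8; Uptake = -3*Flux - 1  [with Flux=8]  = -25.
Change = -1 − (-25) = 24.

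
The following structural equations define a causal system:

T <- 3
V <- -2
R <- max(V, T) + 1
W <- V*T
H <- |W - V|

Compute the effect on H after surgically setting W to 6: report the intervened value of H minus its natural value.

4

Intervening sets W = 6 and removes its equation (W <- V*T).
H = |W - V|  [with W=6, V=-2]  = 8
Without intervention: W = V*T  [with V=-2, T=3]  = -6; H = |W - V|  [with W=-6, V=-2]  = 4.
Change = 8 − 4 = 4.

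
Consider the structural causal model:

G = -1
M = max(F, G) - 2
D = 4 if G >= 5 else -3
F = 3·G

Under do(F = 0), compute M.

The intervention breaks the incoming arrows to F: F = 3·G no longer applies, and F = 0.
M = max(F, G) - 2  [with F=0, G=-1]  = -2

-2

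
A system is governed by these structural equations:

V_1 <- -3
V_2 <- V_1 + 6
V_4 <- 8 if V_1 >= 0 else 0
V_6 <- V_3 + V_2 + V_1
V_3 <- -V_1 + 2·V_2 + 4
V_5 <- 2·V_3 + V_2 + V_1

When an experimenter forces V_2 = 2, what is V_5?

do(V_2=2) replaces the equation V_2 <- V_1 + 6 with the constant V_2 = 2.
V_3 = -V_1 + 2·V_2 + 4  [with V_1=-3, V_2=2]  = 11
V_5 = 2·V_3 + V_2 + V_1  [with V_3=11, V_2=2, V_1=-3]  = 21

21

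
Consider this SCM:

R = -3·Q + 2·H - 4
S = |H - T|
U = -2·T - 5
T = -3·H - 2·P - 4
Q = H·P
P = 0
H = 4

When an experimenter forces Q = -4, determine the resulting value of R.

The intervention breaks the incoming arrows to Q: Q = H·P no longer applies, and Q = -4.
R = -3·Q + 2·H - 4  [with Q=-4, H=4]  = 16

16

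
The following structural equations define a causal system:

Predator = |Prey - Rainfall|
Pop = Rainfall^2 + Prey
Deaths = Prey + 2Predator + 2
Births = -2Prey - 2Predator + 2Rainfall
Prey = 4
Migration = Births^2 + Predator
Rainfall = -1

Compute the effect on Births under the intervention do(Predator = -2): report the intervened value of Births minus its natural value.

The intervention breaks the incoming arrows to Predator: Predator = |Prey - Rainfall| no longer applies, and Predator = -2.
Births = -2Prey - 2Predator + 2Rainfall  [with Prey=4, Predator=-2, Rainfall=-1]  = -6
Without intervention: Predator = |Prey - Rainfall|  [with Prey=4, Rainfall=-1]  = 5; Births = -2Prey - 2Predator + 2Rainfall  [with Prey=4, Predator=5, Rainfall=-1]  = -20.
Change = -6 − (-20) = 14.

14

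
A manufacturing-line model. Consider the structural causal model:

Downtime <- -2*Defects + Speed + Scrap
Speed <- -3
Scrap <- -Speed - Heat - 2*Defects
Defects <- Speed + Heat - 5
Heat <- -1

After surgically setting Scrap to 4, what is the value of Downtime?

19

Intervening sets Scrap = 4 and removes its equation (Scrap <- -Speed - Heat - 2*Defects).
Defects = Speed + Heat - 5  [with Speed=-3, Heat=-1]  = -9
Downtime = -2*Defects + Speed + Scrap  [with Defects=-9, Speed=-3, Scrap=4]  = 19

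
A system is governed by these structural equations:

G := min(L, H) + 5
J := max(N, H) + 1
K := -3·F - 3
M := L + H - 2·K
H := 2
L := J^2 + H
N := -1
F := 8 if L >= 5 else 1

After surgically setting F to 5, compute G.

7

do(F=5) replaces the equation F := 8 if L >= 5 else 1 with the constant F = 5.
Since G is not a descendant of the intervened variable, it is unaffected.
J = max(N, H) + 1  [with N=-1, H=2]  = 3
L = J^2 + H  [with J=3, H=2]  = 11
G = min(L, H) + 5  [with L=11, H=2]  = 7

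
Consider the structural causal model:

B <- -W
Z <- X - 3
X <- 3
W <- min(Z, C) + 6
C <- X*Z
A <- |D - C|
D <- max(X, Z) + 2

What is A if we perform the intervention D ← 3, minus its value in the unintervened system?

do(D=3) replaces the equation D <- max(X, Z) + 2 with the constant D = 3.
Z = X - 3  [with X=3]  = 0
C = X*Z  [with X=3, Z=0]  = 0
A = |D - C|  [with D=3, C=0]  = 3
Without intervention: Z = X - 3  [with X=3]  = 0; D = max(X, Z) + 2  [with X=3, Z=0]  = 5; C = X*Z  [with X=3, Z=0]  = 0; A = |D - C|  [with D=5, C=0]  = 5.
Change = 3 − 5 = -2.

-2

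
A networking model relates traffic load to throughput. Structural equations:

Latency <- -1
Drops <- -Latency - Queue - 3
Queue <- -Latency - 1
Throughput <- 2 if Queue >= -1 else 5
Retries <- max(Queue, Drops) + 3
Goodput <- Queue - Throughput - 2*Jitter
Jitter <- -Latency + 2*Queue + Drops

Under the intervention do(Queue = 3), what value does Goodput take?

-3

Under do(Queue=3), the mechanism Queue <- -Latency - 1 is discarded; Queue is fixed at 3.
Drops = -Latency - Queue - 3  [with Latency=-1, Queue=3]  = -5
Jitter = -Latency + 2*Queue + Drops  [with Latency=-1, Queue=3, Drops=-5]  = 2
Throughput = 2 if Queue >= -1 else 5  [with Queue=3]  = 2
Goodput = Queue - Throughput - 2*Jitter  [with Queue=3, Throughput=2, Jitter=2]  = -3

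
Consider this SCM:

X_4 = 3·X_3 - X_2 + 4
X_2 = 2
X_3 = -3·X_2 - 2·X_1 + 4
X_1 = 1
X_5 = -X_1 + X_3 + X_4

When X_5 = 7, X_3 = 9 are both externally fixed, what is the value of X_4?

29

Under do(X_5 = 7, X_3 = 9), each intervened variable's structural equation is replaced by its fixed value.
X_4 = 3·X_3 - X_2 + 4  [with X_3=9, X_2=2]  = 29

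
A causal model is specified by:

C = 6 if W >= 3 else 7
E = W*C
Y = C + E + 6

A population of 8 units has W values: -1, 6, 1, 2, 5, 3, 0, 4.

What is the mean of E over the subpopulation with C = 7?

3.5

Observing C=7 restricts to units where C's equation naturally yields 7: W ∈ {-1, 1, 2, 0}. In that subpopulation E = -7, 7, 14, 0, mean 3.5.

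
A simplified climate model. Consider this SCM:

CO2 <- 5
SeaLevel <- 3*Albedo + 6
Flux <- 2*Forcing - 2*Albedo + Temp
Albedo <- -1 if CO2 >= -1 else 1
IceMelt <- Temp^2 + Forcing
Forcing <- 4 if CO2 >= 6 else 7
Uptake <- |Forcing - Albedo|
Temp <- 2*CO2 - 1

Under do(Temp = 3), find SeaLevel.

3

The intervention breaks the incoming arrows to Temp: Temp <- 2*CO2 - 1 no longer applies, and Temp = 3.
No directed path runs from Temp to SeaLevel, so SeaLevel keeps its natural value.
Albedo = -1 if CO2 >= -1 else 1  [with CO2=5]  = -1
SeaLevel = 3*Albedo + 6  [with Albedo=-1]  = 3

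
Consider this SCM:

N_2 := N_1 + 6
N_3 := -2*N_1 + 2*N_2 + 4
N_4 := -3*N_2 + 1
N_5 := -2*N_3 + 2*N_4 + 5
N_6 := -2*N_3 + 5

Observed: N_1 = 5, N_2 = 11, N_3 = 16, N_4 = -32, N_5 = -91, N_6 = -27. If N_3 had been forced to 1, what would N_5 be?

do(N_3=1) replaces the equation N_3 := -2*N_1 + 2*N_2 + 4 with the constant N_3 = 1.
N_2 = N_1 + 6  [with N_1=5]  = 11
N_4 = -3*N_2 + 1  [with N_2=11]  = -32
N_5 = -2*N_3 + 2*N_4 + 5  [with N_3=1, N_4=-32]  = -61

-61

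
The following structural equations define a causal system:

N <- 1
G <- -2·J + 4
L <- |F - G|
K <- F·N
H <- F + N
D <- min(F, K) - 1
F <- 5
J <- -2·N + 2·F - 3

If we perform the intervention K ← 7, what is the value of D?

do(K=7) replaces the equation K <- F·N with the constant K = 7.
D = min(F, K) - 1  [with F=5, K=7]  = 4

4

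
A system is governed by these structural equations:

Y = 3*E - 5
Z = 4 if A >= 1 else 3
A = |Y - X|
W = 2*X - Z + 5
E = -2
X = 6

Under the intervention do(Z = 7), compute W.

10

The intervention breaks the incoming arrows to Z: Z = 4 if A >= 1 else 3 no longer applies, and Z = 7.
W = 2*X - Z + 5  [with X=6, Z=7]  = 10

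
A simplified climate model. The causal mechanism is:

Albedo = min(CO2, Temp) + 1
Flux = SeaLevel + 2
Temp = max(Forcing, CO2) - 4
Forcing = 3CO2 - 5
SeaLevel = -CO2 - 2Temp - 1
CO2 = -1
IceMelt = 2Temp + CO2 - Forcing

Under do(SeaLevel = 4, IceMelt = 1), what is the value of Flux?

6

Under do(SeaLevel = 4, IceMelt = 1), each intervened variable's structural equation is replaced by its fixed value.
Flux = SeaLevel + 2  [with SeaLevel=4]  = 6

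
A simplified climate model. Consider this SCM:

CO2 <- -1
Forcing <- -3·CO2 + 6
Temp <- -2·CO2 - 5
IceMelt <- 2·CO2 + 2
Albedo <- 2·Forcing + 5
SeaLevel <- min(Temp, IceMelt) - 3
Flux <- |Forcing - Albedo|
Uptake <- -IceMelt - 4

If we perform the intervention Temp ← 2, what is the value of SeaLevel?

The intervention breaks the incoming arrows to Temp: Temp <- -2·CO2 - 5 no longer applies, and Temp = 2.
IceMelt = 2·CO2 + 2  [with CO2=-1]  = 0
SeaLevel = min(Temp, IceMelt) - 3  [with Temp=2, IceMelt=0]  = -3

-3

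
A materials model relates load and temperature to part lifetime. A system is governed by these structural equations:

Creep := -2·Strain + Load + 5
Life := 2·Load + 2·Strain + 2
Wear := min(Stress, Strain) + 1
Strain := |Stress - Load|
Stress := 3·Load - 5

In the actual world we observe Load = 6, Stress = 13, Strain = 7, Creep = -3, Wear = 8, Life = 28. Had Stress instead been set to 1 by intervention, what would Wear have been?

2

do(Stress=1) replaces the equation Stress := 3·Load - 5 with the constant Stress = 1.
Strain = |Stress - Load|  [with Stress=1, Load=6]  = 5
Wear = min(Stress, Strain) + 1  [with Stress=1, Strain=5]  = 2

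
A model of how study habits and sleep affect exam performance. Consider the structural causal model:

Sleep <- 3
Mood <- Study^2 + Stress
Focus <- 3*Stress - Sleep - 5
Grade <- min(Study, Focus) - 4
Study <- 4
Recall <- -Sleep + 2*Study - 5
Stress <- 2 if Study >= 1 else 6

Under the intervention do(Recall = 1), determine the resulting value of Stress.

2

do(Recall=1) replaces the equation Recall <- -Sleep + 2*Study - 5 with the constant Recall = 1.
Stress is not downstream of the intervention, so its value is determined by the original equations.
Stress = 2 if Study >= 1 else 6  [with Study=4]  = 2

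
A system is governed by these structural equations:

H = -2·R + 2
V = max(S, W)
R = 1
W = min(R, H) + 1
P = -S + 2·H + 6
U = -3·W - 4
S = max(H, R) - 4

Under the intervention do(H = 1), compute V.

Under do(H=1), the mechanism H = -2·R + 2 is discarded; H is fixed at 1.
S = max(H, R) - 4  [with H=1, R=1]  = -3
W = min(R, H) + 1  [with R=1, H=1]  = 2
V = max(S, W)  [with S=-3, W=2]  = 2

2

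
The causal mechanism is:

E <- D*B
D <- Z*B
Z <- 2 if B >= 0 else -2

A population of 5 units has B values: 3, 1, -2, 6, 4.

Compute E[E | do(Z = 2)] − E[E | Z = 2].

-4.6

do(Z=2) breaks Z's dependence on B. With Z=2 fixed, E across the units is 18, 2, 8, 72, 32, mean 26.4.
E[E|Z=2] averages over only the 4 units with Z=2 (B = 3, 1, 6, 4): E = 18, 2, 72, 32, mean 31.
Difference = 26.4 − 31 = -4.6.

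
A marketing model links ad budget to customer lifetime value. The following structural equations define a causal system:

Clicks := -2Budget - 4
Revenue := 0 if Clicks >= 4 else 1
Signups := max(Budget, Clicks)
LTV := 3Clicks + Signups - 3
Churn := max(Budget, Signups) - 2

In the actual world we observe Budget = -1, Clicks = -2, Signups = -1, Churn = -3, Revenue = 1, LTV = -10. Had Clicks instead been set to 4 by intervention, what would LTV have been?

13

Under do(Clicks=4), the mechanism Clicks := -2Budget - 4 is discarded; Clicks is fixed at 4.
Signups = max(Budget, Clicks)  [with Budget=-1, Clicks=4]  = 4
LTV = 3Clicks + Signups - 3  [with Clicks=4, Signups=4]  = 13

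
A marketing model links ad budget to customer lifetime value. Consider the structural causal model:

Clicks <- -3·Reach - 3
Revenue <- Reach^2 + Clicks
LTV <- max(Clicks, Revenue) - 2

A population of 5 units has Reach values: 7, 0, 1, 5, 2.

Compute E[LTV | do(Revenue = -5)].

do(Revenue=-5) breaks Revenue's dependence on Reach. With Revenue=-5 fixed, LTV across the units is -7, -5, -7, -7, -7, mean -6.6.

-6.6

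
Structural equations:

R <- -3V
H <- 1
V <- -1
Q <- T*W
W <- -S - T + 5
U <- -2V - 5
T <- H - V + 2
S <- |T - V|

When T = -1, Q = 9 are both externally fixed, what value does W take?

The joint intervention fixes T = -1, Q = 9, removing each variable's own equation.
S = |T - V|  [with T=-1, V=-1]  = 0
W = -S - T + 5  [with S=0, T=-1]  = 6

6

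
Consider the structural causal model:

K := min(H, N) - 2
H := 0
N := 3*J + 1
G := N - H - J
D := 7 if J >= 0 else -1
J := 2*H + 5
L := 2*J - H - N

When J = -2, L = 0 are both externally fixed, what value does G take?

-3

The joint intervention fixes J = -2, L = 0, removing each variable's own equation.
N = 3*J + 1  [with J=-2]  = -5
G = N - H - J  [with N=-5, H=0, J=-2]  = -3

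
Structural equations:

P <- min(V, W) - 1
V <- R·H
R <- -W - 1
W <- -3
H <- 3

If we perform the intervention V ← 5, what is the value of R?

Under do(V=5), the mechanism V <- R·H is discarded; V is fixed at 5.
Since R is not a descendant of the intervened variable, it is unaffected.
R = -W - 1  [with W=-3]  = 2

2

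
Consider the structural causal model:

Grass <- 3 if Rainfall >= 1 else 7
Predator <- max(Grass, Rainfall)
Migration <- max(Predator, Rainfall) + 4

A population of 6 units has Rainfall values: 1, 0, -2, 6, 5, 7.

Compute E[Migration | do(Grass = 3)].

The intervention sets Grass=3 in all 6 units regardless of Rainfall. Recomputing Migration per unit gives 7, 7, 7, 10, 9, 11; average 8.5.

8.5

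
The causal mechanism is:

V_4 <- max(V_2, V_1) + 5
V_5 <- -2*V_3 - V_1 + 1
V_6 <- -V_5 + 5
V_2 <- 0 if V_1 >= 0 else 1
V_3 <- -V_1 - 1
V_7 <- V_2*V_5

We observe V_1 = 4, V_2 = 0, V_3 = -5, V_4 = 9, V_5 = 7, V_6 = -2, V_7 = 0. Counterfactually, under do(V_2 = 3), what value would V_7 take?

21

Under do(V_2=3), the mechanism V_2 <- 0 if V_1 >= 0 else 1 is discarded; V_2 is fixed at 3.
V_3 = -V_1 - 1  [with V_1=4]  = -5
V_5 = -2*V_3 - V_1 + 1  [with V_3=-5, V_1=4]  = 7
V_7 = V_2*V_5  [with V_2=3, V_5=7]  = 21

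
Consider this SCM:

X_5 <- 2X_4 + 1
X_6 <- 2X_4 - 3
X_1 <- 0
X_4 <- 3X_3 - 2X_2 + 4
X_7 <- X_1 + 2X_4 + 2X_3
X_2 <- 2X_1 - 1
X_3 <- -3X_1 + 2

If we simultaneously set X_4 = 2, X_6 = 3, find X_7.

Setting X_4 = 2, X_6 = 3 by intervention discards those variables' equations.
X_3 = -3X_1 + 2  [with X_1=0]  = 2
X_7 = X_1 + 2X_4 + 2X_3  [with X_1=0, X_4=2, X_3=2]  = 8

8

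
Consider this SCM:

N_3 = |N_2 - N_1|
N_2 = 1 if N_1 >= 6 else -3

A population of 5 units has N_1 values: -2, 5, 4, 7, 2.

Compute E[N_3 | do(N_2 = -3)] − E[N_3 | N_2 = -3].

0.95

Every unit gets N_2=-3 under the intervention. N_3 values become 1, 8, 7, 10, 5; E[N_3|do(N_2=-3)] = 6.2.
E[N_3|N_2=-3] averages over only the 4 units with N_2=-3 (N_1 = -2, 5, 4, 2): N_3 = 1, 8, 7, 5, mean 5.25.
Difference = 6.2 − 5.25 = 0.95.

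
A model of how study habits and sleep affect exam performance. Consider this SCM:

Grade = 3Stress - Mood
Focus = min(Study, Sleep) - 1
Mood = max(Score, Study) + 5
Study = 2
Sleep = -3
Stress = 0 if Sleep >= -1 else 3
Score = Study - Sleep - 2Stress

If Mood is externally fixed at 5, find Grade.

4

Intervening sets Mood = 5 and removes its equation (Mood = max(Score, Study) + 5).
Stress = 0 if Sleep >= -1 else 3  [with Sleep=-3]  = 3
Grade = 3Stress - Mood  [with Stress=3, Mood=5]  = 4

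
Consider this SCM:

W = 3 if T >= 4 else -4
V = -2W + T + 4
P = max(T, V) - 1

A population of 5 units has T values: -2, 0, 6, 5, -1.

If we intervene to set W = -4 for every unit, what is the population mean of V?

do(W=-4) breaks W's dependence on T. With W=-4 fixed, V across the units is 10, 12, 18, 17, 11, mean 13.6.

13.6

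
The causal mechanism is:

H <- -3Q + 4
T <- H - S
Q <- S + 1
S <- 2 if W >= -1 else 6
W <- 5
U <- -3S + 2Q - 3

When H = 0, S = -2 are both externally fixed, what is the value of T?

The joint intervention fixes H = 0, S = -2, removing each variable's own equation.
T = H - S  [with H=0, S=-2]  = 2

2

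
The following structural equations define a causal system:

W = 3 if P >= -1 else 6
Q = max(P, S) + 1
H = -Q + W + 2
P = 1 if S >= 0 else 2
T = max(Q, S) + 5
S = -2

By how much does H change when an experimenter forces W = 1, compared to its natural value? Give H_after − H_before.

-2

The intervention breaks the incoming arrows to W: W = 3 if P >= -1 else 6 no longer applies, and W = 1.
P = 1 if S >= 0 else 2  [with S=-2]  = 2
Q = max(P, S) + 1  [with P=2, S=-2]  = 3
H = -Q + W + 2  [with Q=3, W=1]  = 0
Without intervention: P = 1 if S >= 0 else 2  [with S=-2]  = 2; Q = max(P, S) + 1  [with P=2, S=-2]  = 3; W = 3 if P >= -1 else 6  [with P=2]  = 3; H = -Q + W + 2  [with Q=3, W=3]  = 2.
Change = 0 − 2 = -2.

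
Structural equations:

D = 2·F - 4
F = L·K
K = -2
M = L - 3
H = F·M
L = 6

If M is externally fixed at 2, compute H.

Intervening sets M = 2 and removes its equation (M = L - 3).
F = L·K  [with L=6, K=-2]  = -12
H = F·M  [with F=-12, M=2]  = -24

-24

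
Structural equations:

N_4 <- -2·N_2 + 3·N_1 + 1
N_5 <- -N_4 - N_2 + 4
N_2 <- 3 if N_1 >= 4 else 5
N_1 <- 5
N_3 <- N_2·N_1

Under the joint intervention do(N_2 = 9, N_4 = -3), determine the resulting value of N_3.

The joint intervention fixes N_2 = 9, N_4 = -3, removing each variable's own equation.
N_3 = N_2·N_1  [with N_2=9, N_1=5]  = 45

45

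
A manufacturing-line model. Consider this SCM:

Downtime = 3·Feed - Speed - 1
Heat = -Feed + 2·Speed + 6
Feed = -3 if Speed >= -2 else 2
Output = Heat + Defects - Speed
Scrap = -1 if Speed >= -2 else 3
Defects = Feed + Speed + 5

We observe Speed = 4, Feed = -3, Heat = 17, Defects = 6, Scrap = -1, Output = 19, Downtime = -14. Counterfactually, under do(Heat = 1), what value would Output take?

3

The intervention breaks the incoming arrows to Heat: Heat = -Feed + 2·Speed + 6 no longer applies, and Heat = 1.
Feed = -3 if Speed >= -2 else 2  [with Speed=4]  = -3
Defects = Feed + Speed + 5  [with Feed=-3, Speed=4]  = 6
Output = Heat + Defects - Speed  [with Heat=1, Defects=6, Speed=4]  = 3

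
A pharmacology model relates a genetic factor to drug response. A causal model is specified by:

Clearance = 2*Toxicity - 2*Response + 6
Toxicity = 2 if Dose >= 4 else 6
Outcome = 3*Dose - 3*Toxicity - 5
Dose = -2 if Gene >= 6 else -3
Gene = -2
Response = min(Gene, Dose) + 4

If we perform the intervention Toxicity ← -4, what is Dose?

The intervention breaks the incoming arrows to Toxicity: Toxicity = 2 if Dose >= 4 else 6 no longer applies, and Toxicity = -4.
Since Dose is not a descendant of the intervened variable, it is unaffected.
Dose = -2 if Gene >= 6 else -3  [with Gene=-2]  = -3

-3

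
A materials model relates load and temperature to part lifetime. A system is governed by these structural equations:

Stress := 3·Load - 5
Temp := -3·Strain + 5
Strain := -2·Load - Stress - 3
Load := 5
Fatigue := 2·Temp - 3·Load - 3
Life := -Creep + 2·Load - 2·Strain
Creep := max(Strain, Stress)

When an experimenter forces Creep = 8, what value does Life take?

48

Under do(Creep=8), the mechanism Creep := max(Strain, Stress) is discarded; Creep is fixed at 8.
Stress = 3·Load - 5  [with Load=5]  = 10
Strain = -2·Load - Stress - 3  [with Load=5, Stress=10]  = -23
Life = -Creep + 2·Load - 2·Strain  [with Creep=8, Load=5, Strain=-23]  = 48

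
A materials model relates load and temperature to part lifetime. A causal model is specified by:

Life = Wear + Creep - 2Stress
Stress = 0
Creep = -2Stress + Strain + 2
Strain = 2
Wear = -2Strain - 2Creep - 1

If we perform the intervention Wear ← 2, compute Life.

Intervening sets Wear = 2 and removes its equation (Wear = -2Strain - 2Creep - 1).
Creep = -2Stress + Strain + 2  [with Stress=0, Strain=2]  = 4
Life = Wear + Creep - 2Stress  [with Wear=2, Creep=4, Stress=0]  = 6

6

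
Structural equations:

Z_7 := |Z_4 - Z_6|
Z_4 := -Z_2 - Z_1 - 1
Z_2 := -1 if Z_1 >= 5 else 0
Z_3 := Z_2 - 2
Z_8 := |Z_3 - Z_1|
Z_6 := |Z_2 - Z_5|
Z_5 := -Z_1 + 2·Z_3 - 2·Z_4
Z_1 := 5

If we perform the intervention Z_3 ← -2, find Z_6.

2

The intervention breaks the incoming arrows to Z_3: Z_3 := Z_2 - 2 no longer applies, and Z_3 = -2.
Z_2 = -1 if Z_1 >= 5 else 0  [with Z_1=5]  = -1
Z_4 = -Z_2 - Z_1 - 1  [with Z_2=-1, Z_1=5]  = -5
Z_5 = -Z_1 + 2·Z_3 - 2·Z_4  [with Z_1=5, Z_3=-2, Z_4=-5]  = 1
Z_6 = |Z_2 - Z_5|  [with Z_2=-1, Z_5=1]  = 2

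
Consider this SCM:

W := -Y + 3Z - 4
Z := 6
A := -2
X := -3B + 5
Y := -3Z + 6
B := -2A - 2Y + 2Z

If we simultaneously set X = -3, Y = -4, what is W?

The joint intervention fixes X = -3, Y = -4, removing each variable's own equation.
W = -Y + 3Z - 4  [with Y=-4, Z=6]  = 18

18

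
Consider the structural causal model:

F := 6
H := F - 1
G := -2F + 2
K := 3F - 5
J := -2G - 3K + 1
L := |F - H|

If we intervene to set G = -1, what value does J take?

do(G=-1) replaces the equation G := -2F + 2 with the constant G = -1.
K = 3F - 5  [with F=6]  = 13
J = -2G - 3K + 1  [with G=-1, K=13]  = -36

-36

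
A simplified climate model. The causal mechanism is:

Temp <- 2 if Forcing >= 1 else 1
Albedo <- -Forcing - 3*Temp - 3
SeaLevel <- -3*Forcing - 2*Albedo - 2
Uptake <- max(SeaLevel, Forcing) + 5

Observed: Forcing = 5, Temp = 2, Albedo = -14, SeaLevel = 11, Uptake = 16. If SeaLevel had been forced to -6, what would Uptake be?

10

Intervening sets SeaLevel = -6 and removes its equation (SeaLevel <- -3*Forcing - 2*Albedo - 2).
Uptake = max(SeaLevel, Forcing) + 5  [with SeaLevel=-6, Forcing=5]  = 10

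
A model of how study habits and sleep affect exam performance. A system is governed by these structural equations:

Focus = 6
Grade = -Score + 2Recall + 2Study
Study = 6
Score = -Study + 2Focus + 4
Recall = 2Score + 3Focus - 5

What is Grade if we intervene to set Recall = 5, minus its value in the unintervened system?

Intervening sets Recall = 5 and removes its equation (Recall = 2Score + 3Focus - 5).
Score = -Study + 2Focus + 4  [with Study=6, Focus=6]  = 10
Grade = -Score + 2Recall + 2Study  [with Score=10, Recall=5, Study=6]  = 12
Without intervention: Score = -Study + 2Focus + 4  [with Study=6, Focus=6]  = 10; Recall = 2Score + 3Focus - 5  [with Score=10, Focus=6]  = 33; Grade = -Score + 2Recall + 2Study  [with Score=10, Recall=33, Study=6]  = 68.
Change = 12 − 68 = -56.

-56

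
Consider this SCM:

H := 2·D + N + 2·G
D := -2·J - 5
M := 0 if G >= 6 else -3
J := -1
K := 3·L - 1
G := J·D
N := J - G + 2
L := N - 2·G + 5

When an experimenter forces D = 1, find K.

26

do(D=1) replaces the equation D := -2·J - 5 with the constant D = 1.
G = J·D  [with J=-1, D=1]  = -1
N = J - G + 2  [with J=-1, G=-1]  = 2
L = N - 2·G + 5  [with N=2, G=-1]  = 9
K = 3·L - 1  [with L=9]  = 26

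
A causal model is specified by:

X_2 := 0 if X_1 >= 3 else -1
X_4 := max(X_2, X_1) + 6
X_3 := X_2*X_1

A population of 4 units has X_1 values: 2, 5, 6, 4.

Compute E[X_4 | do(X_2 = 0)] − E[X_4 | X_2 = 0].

Every unit gets X_2=0 under the intervention. X_4 values become 8, 11, 12, 10; E[X_4|do(X_2=0)] = 10.25.
E[X_4|X_2=0] averages over only the 3 units with X_2=0 (X_1 = 5, 6, 4): X_4 = 11, 12, 10, mean 11.
Difference = 10.25 − 11 = -0.75.

-0.75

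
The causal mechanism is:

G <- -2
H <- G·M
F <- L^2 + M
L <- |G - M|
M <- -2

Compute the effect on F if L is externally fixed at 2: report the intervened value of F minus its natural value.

4

do(L=2) replaces the equation L <- |G - M| with the constant L = 2.
F = L^2 + M  [with L=2, M=-2]  = 2
Without intervention: L = |G - M|  [with G=-2, M=-2]  = 0; F = L^2 + M  [with L=0, M=-2]  = -2.
Change = 2 − (-2) = 4.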